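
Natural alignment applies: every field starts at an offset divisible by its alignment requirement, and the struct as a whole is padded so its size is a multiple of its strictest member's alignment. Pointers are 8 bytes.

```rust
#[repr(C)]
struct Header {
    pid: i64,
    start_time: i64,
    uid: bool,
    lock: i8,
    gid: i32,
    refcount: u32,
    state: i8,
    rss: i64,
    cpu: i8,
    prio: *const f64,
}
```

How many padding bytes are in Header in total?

12

@0: pid [8B, align 8] → 8
@8: start_time [8B, align 8] → 16
@16: uid [1B, align 1] → 17
@17: lock [1B, align 1] → 18
+2 pad (align 4)
@20: gid [4B, align 4] → 24
@24: refcount [4B, align 4] → 28
@28: state [1B, align 1] → 29
+3 pad (align 8)
@32: rss [8B, align 8] → 40
@40: cpu [1B, align 1] → 41
+7 pad (align 8)
@48: prio [8B, align 8] → 56
size 56, align 8
data bytes 44, size 56 → padding 12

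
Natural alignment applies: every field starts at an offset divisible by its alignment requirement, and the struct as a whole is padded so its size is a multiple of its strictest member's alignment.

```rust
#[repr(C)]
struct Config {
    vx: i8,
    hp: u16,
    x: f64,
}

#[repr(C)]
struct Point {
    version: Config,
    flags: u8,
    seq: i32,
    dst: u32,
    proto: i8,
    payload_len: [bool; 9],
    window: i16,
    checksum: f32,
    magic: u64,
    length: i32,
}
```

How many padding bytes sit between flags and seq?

Config: @0: vx [1B, align 1] → 1; +1 pad (align 2); @2: hp [2B, align 2] → 4; +4 pad (align 8); @8: x [8B, align 8] → 16; size 16, align 8
@0: version [16B, align 8] → 16
@16: flags [1B, align 1] → 17
+3 pad (align 4)
@20: seq [4B, align 4] → 24

3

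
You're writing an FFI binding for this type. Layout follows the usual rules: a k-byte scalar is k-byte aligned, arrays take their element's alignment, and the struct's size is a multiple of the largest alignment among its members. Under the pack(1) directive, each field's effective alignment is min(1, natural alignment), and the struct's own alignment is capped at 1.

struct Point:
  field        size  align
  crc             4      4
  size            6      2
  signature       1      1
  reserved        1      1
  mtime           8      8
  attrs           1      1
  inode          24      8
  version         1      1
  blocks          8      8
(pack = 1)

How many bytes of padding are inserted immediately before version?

0

@0: crc [4B, align 1] → 4
@4: size [6B, align 1] → 10
@10: signature [1B, align 1] → 11
@11: reserved [1B, align 1] → 12
@12: mtime [8B, align 1] → 20
@20: attrs [1B, align 1] → 21
@21: inode [24B, align 1] → 45
@45: version [1B, align 1] → 46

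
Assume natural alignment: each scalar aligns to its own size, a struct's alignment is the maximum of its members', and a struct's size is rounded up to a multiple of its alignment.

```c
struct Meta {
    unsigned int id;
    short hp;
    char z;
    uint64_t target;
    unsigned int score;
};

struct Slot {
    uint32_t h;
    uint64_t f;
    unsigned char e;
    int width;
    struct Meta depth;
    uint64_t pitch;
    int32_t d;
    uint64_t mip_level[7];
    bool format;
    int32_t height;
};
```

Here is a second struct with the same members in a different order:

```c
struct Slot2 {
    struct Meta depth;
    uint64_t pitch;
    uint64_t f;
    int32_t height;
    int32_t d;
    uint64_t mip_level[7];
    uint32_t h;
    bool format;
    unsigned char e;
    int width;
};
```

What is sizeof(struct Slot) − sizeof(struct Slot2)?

8

Meta: 0..4  id  (4B, 4-aligned); 4..6  hp  (2B, 2-aligned); 6..7  z  (1B, 1-aligned); 7..8  -- padding (1B); 8..16  target  (8B, 8-aligned); 16..20  score  (4B, 4-aligned); 20..24  -- tail padding (4B); sizeof = 24, alignof = 8
0..4  h  (4B, 4-aligned)
4..8  -- padding (4B)
8..16  f  (8B, 8-aligned)
16..17  e  (1B, 1-aligned)
17..20  -- padding (3B)
20..24  width  (4B, 4-aligned)
24..48  depth  (24B, 8-aligned)
48..56  pitch  (8B, 8-aligned)
56..60  d  (4B, 4-aligned)
60..64  -- padding (4B)
64..120  mip_level  (56B, 8-aligned)
120..121  format  (1B, 1-aligned)
121..124  -- padding (3B)
124..128  height  (4B, 4-aligned)
sizeof = 128, alignof = 8
— Slot2 —
0..24  depth  (24B, 8-aligned)
24..32  pitch  (8B, 8-aligned)
32..40  f  (8B, 8-aligned)
40..44  height  (4B, 4-aligned)
44..48  d  (4B, 4-aligned)
48..104  mip_level  (56B, 8-aligned)
104..108  h  (4B, 4-aligned)
108..109  format  (1B, 1-aligned)
109..110  e  (1B, 1-aligned)
110..112  -- padding (2B)
112..116  width  (4B, 4-aligned)
116..120  -- tail padding (4B)
sizeof = 120, alignof = 8
128 − 120 = 8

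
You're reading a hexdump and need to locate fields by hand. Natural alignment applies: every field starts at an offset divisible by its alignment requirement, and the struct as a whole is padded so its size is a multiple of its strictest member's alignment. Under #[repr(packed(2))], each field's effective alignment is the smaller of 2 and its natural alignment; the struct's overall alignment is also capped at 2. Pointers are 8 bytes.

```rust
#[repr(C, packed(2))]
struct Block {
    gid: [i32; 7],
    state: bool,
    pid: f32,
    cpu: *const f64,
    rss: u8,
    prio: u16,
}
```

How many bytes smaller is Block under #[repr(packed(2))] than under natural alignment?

10

natural layout:
  0..28  gid  (28B, 4-aligned)
  28..29  state  (1B, 1-aligned)
  29..32  -- padding (3B)
  32..36  pid  (4B, 4-aligned)
  36..40  -- padding (4B)
  40..48  cpu  (8B, 8-aligned)
  48..49  rss  (1B, 1-aligned)
  49..50  -- padding (1B)
  50..52  prio  (2B, 2-aligned)
  52..56  -- tail padding (4B)
  sizeof = 56, alignof = 8
packed(2) layout:
  0..28  gid  (28B, 2-aligned)
  28..29  state  (1B, 1-aligned)
  29..30  -- padding (1B)
  30..34  pid  (4B, 2-aligned)
  34..42  cpu  (8B, 2-aligned)
  42..43  rss  (1B, 1-aligned)
  43..44  -- padding (1B)
  44..46  prio  (2B, 2-aligned)
  sizeof = 46, alignof = 2
56 − 46 = 10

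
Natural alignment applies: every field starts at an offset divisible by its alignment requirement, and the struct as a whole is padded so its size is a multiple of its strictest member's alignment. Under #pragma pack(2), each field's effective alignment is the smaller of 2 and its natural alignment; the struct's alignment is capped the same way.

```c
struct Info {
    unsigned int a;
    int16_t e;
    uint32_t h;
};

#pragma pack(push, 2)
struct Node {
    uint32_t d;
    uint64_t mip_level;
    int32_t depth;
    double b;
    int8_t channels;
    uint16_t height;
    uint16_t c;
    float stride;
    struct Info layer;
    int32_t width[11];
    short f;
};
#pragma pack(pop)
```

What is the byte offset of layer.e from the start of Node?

38

Info: 0..4  a  (4B, 4-aligned); 4..6  e  (2B, 2-aligned); 6..8  -- padding (2B); 8..12  h  (4B, 4-aligned); sizeof = 12, alignof = 4
0..4  d  (4B, 2-aligned)
4..12  mip_level  (8B, 2-aligned)
12..16  depth  (4B, 2-aligned)
16..24  b  (8B, 2-aligned)
24..25  channels  (1B, 1-aligned)
25..26  -- padding (1B)
26..28  height  (2B, 2-aligned)
28..30  c  (2B, 2-aligned)
30..34  stride  (4B, 2-aligned)
34..46  layer  (12B, 2-aligned)
within Info: e at 4
34 + 4 = 38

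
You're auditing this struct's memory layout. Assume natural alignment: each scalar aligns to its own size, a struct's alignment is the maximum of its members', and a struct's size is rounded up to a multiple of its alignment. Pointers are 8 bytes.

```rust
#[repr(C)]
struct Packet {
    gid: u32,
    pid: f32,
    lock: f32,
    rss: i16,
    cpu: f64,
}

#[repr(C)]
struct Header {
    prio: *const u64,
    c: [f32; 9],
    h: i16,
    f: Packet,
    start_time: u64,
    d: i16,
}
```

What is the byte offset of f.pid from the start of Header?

Packet: 0..4  gid  (4B, 4-aligned); 4..8  pid  (4B, 4-aligned); 8..12  lock  (4B, 4-aligned); 12..14  rss  (2B, 2-aligned); 14..16  -- padding (2B); 16..24  cpu  (8B, 8-aligned); sizeof = 24, alignof = 8
0..8  prio  (8B, 8-aligned)
8..44  c  (36B, 4-aligned)
44..46  h  (2B, 2-aligned)
46..48  -- padding (2B)
48..72  f  (24B, 8-aligned)
within Packet: pid at 4
48 + 4 = 52

52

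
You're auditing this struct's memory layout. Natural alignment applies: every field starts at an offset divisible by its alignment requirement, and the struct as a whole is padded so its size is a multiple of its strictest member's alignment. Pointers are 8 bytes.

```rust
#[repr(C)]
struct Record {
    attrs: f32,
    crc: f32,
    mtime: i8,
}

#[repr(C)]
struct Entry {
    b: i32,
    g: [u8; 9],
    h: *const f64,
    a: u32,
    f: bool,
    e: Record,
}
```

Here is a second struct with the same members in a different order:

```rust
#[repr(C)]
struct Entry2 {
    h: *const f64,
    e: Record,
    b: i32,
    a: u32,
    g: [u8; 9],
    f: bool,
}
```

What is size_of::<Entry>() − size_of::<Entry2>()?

8

Record: @0: attrs [4B, align 4] → 4; @4: crc [4B, align 4] → 8; @8: mtime [1B, align 1] → 9; +3 tail pad (align 4); size 12, align 4
@0: b [4B, align 4] → 4
@4: g [9B, align 1] → 13
+3 pad (align 8)
@16: h [8B, align 8] → 24
@24: a [4B, align 4] → 28
@28: f [1B, align 1] → 29
+3 pad (align 4)
@32: e [12B, align 4] → 44
+4 tail pad (align 8)
size 48, align 8
— Entry2 —
@0: h [8B, align 8] → 8
@8: e [12B, align 4] → 20
@20: b [4B, align 4] → 24
@24: a [4B, align 4] → 28
@28: g [9B, align 1] → 37
@37: f [1B, align 1] → 38
+2 tail pad (align 8)
size 40, align 8
48 − 40 = 8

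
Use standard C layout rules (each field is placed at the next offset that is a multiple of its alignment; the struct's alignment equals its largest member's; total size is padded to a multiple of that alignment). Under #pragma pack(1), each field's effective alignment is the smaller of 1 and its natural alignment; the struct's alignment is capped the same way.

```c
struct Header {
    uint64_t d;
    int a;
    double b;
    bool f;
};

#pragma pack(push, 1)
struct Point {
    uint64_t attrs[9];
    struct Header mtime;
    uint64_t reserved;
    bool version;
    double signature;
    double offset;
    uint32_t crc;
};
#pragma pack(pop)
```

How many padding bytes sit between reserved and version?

0

Header: @0: d [8B, align 8] → 8; @8: a [4B, align 4] → 12; +4 pad (align 8); @16: b [8B, align 8] → 24; @24: f [1B, align 1] → 25; +7 tail pad (align 8); size 32, align 8
@0: attrs [72B, align 1] → 72
@72: mtime [32B, align 1] → 104
@104: reserved [8B, align 1] → 112
@112: version [1B, align 1] → 113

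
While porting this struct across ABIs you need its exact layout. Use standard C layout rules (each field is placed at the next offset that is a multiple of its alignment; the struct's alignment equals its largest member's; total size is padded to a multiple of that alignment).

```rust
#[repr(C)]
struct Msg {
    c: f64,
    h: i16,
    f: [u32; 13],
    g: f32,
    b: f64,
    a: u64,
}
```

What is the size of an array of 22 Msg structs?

1936

0..8  c  (8B, 8-aligned)
8..10  h  (2B, 2-aligned)
10..12  -- padding (2B)
12..64  f  (52B, 4-aligned)
64..68  g  (4B, 4-aligned)
68..72  -- padding (4B)
72..80  b  (8B, 8-aligned)
80..88  a  (8B, 8-aligned)
sizeof = 88, alignof = 8
array of 22: 22 × 88 = 1936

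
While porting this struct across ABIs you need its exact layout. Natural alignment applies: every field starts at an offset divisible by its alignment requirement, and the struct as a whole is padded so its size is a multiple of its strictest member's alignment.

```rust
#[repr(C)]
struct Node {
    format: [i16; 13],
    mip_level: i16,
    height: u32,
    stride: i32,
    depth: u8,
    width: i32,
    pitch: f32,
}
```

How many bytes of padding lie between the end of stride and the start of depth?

0

0..26  format  (26B, 2-aligned)
26..28  mip_level  (2B, 2-aligned)
28..32  height  (4B, 4-aligned)
32..36  stride  (4B, 4-aligned)
36..37  depth  (1B, 1-aligned)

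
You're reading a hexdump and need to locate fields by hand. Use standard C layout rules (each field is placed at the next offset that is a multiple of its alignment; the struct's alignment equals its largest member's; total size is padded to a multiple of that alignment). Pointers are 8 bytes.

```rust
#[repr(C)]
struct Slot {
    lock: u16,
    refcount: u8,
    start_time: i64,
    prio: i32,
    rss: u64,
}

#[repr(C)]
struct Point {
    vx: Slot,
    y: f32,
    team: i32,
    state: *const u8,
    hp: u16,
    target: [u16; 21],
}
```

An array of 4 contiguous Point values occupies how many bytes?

Slot: 0..2  lock  (2B, 2-aligned); 2..3  refcount  (1B, 1-aligned); 3..8  -- padding (5B); 8..16  start_time  (8B, 8-aligned); 16..20  prio  (4B, 4-aligned); 20..24  -- padding (4B); 24..32  rss  (8B, 8-aligned); sizeof = 32, alignof = 8
0..32  vx  (32B, 8-aligned)
32..36  y  (4B, 4-aligned)
36..40  team  (4B, 4-aligned)
40..48  state  (8B, 8-aligned)
48..50  hp  (2B, 2-aligned)
50..92  target  (42B, 2-aligned)
92..96  -- tail padding (4B)
sizeof = 96, alignof = 8
array of 4: 4 × 96 = 384

384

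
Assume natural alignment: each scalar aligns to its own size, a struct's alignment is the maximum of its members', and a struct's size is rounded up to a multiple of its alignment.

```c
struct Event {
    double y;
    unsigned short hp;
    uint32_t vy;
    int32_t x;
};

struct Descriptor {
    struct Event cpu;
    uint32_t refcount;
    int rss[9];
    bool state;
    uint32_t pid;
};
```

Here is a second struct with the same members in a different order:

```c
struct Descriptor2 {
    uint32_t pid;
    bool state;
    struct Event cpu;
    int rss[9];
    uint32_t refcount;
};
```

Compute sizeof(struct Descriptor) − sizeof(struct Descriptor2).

0

Event: y at 0 (size 8, align 8) → ends 8; hp at 8 (size 2, align 2) → ends 10; pad 2 to align 4 for vy; vy at 12 (size 4, align 4) → ends 16; x at 16 (size 4, align 4) → ends 20; tail pad 4 to reach multiple of 8; total 24 bytes, alignment 8
cpu at 0 (size 24, align 8) → ends 24
refcount at 24 (size 4, align 4) → ends 28
rss at 28 (size 36, align 4) → ends 64
state at 64 (size 1, align 1) → ends 65
pad 3 to align 4 for pid
pid at 68 (size 4, align 4) → ends 72
total 72 bytes, alignment 8
— Descriptor2 —
pid at 0 (size 4, align 4) → ends 4
state at 4 (size 1, align 1) → ends 5
pad 3 to align 8 for cpu
cpu at 8 (size 24, align 8) → ends 32
rss at 32 (size 36, align 4) → ends 68
refcount at 68 (size 4, align 4) → ends 72
total 72 bytes, alignment 8
72 − 72 = 0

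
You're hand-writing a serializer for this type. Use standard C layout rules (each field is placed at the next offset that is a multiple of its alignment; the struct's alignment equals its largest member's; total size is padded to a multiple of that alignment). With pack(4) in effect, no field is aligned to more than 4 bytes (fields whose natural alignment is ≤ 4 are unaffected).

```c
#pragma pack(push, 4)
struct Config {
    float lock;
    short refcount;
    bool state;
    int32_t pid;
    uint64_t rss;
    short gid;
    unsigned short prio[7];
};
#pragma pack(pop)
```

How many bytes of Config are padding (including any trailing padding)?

0..4  lock  (4B, 4-aligned)
4..6  refcount  (2B, 2-aligned)
6..7  state  (1B, 1-aligned)
7..8  -- padding (1B)
8..12  pid  (4B, 4-aligned)
12..20  rss  (8B, 4-aligned)
20..22  gid  (2B, 2-aligned)
22..36  prio  (14B, 2-aligned)
sizeof = 36, alignof = 4
data bytes 35, size 36 → padding 1

1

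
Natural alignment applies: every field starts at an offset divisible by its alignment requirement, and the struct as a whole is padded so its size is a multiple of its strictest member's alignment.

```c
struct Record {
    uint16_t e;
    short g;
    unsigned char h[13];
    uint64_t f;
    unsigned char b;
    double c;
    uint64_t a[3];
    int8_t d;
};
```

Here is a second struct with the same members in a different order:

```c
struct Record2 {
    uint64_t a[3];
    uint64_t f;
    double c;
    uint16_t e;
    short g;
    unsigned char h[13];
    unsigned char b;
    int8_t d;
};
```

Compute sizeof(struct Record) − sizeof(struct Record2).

e at 0 (size 2, align 2) → ends 2
g at 2 (size 2, align 2) → ends 4
h at 4 (size 13, align 1) → ends 17
pad 7 to align 8 for f
f at 24 (size 8, align 8) → ends 32
b at 32 (size 1, align 1) → ends 33
pad 7 to align 8 for c
c at 40 (size 8, align 8) → ends 48
a at 48 (size 24, align 8) → ends 72
d at 72 (size 1, align 1) → ends 73
tail pad 7 to reach multiple of 8
total 80 bytes, alignment 8
— Record2 —
a at 0 (size 24, align 8) → ends 24
f at 24 (size 8, align 8) → ends 32
c at 32 (size 8, align 8) → ends 40
e at 40 (size 2, align 2) → ends 42
g at 42 (size 2, align 2) → ends 44
h at 44 (size 13, align 1) → ends 57
b at 57 (size 1, align 1) → ends 58
d at 58 (size 1, align 1) → ends 59
tail pad 5 to reach multiple of 8
total 64 bytes, alignment 8
80 − 64 = 16

16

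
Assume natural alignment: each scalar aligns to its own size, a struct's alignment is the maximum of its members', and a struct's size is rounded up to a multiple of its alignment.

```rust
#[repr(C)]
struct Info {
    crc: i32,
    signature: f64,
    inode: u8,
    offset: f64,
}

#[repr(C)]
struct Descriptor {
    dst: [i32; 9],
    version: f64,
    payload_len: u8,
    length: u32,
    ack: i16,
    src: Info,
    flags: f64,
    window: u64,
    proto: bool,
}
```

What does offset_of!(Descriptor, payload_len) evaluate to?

Info: crc at 0 (size 4, align 4) → ends 4; pad 4 to align 8 for signature; signature at 8 (size 8, align 8) → ends 16; inode at 16 (size 1, align 1) → ends 17; pad 7 to align 8 for offset; offset at 24 (size 8, align 8) → ends 32; total 32 bytes, alignment 8
dst at 0 (size 36, align 4) → ends 36
pad 4 to align 8 for version
version at 40 (size 8, align 8) → ends 48
payload_len at 48 (size 1, align 1) → ends 49

48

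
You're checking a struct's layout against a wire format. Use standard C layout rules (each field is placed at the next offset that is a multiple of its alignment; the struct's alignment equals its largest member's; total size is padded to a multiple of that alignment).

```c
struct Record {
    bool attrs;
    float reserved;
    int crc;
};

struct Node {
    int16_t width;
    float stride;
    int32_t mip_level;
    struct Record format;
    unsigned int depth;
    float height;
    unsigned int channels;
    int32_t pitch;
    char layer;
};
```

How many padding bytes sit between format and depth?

Record: attrs at 0 (size 1, align 1) → ends 1; pad 3 to align 4 for reserved; reserved at 4 (size 4, align 4) → ends 8; crc at 8 (size 4, align 4) → ends 12; total 12 bytes, alignment 4
width at 0 (size 2, align 2) → ends 2
pad 2 to align 4 for stride
stride at 4 (size 4, align 4) → ends 8
mip_level at 8 (size 4, align 4) → ends 12
format at 12 (size 12, align 4) → ends 24
depth at 24 (size 4, align 4) → ends 28

0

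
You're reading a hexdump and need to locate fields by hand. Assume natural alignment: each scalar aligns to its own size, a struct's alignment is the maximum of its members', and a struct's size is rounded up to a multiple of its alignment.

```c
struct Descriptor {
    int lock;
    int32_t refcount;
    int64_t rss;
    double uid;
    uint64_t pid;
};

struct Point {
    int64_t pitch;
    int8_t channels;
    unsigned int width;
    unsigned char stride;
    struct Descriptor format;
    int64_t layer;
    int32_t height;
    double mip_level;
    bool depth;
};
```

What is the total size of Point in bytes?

Descriptor: 0..4  lock  (4B, 4-aligned); 4..8  refcount  (4B, 4-aligned); 8..16  rss  (8B, 8-aligned); 16..24  uid  (8B, 8-aligned); 24..32  pid  (8B, 8-aligned); sizeof = 32, alignof = 8
0..8  pitch  (8B, 8-aligned)
8..9  channels  (1B, 1-aligned)
9..12  -- padding (3B)
12..16  width  (4B, 4-aligned)
16..17  stride  (1B, 1-aligned)
17..24  -- padding (7B)
24..56  format  (32B, 8-aligned)
56..64  layer  (8B, 8-aligned)
64..68  height  (4B, 4-aligned)
68..72  -- padding (4B)
72..80  mip_level  (8B, 8-aligned)
80..81  depth  (1B, 1-aligned)
81..88  -- tail padding (7B)
sizeof = 88, alignof = 8

88 bytes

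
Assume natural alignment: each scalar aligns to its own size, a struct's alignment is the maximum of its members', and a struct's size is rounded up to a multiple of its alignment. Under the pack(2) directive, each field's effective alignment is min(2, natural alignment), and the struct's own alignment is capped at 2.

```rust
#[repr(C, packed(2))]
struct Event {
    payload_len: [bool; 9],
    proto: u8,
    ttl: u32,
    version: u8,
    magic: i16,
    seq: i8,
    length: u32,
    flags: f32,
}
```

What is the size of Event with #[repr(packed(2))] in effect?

28

payload_len at 0 (size 9, align 1) → ends 9
proto at 9 (size 1, align 1) → ends 10
ttl at 10 (size 4, align 2) → ends 14
version at 14 (size 1, align 1) → ends 15
pad 1 to align 2 for magic
magic at 16 (size 2, align 2) → ends 18
seq at 18 (size 1, align 1) → ends 19
pad 1 to align 2 for length
length at 20 (size 4, align 2) → ends 24
flags at 24 (size 4, align 2) → ends 28
total 28 bytes, alignment 2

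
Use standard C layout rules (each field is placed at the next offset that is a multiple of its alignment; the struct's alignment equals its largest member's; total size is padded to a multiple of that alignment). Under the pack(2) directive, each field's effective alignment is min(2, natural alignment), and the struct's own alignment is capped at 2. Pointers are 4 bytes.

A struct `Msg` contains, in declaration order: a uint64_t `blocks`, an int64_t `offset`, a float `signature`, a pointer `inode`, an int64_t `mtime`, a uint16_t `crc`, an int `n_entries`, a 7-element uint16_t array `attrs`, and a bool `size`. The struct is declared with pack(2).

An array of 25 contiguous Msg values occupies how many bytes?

0..8  blocks  (8B, 2-aligned)
8..16  offset  (8B, 2-aligned)
16..20  signature  (4B, 2-aligned)
20..24  inode  (4B, 2-aligned)
24..32  mtime  (8B, 2-aligned)
32..34  crc  (2B, 2-aligned)
34..38  n_entries  (4B, 2-aligned)
38..52  attrs  (14B, 2-aligned)
52..53  size  (1B, 1-aligned)
53..54  -- tail padding (1B)
sizeof = 54, alignof = 2
array of 25: 25 × 54 = 1350

1350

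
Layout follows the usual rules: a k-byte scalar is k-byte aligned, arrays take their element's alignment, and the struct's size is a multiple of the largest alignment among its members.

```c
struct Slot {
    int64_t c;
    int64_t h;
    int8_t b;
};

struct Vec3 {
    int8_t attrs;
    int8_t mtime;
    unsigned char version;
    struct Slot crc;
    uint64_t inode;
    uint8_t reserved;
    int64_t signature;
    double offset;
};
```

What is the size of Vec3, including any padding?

Slot: c at 0 (size 8, align 8) → ends 8; h at 8 (size 8, align 8) → ends 16; b at 16 (size 1, align 1) → ends 17; tail pad 7 to reach multiple of 8; total 24 bytes, alignment 8
attrs at 0 (size 1, align 1) → ends 1
mtime at 1 (size 1, align 1) → ends 2
version at 2 (size 1, align 1) → ends 3
pad 5 to align 8 for crc
crc at 8 (size 24, align 8) → ends 32
inode at 32 (size 8, align 8) → ends 40
reserved at 40 (size 1, align 1) → ends 41
pad 7 to align 8 for signature
signature at 48 (size 8, align 8) → ends 56
offset at 56 (size 8, align 8) → ends 64
total 64 bytes, alignment 8

64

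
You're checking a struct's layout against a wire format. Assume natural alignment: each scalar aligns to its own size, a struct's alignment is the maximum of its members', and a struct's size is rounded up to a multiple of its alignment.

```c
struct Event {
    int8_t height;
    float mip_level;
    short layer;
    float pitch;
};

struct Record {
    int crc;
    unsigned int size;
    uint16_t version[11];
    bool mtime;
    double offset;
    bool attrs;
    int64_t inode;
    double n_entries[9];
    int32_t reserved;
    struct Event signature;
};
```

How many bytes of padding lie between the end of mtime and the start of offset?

1

Event: height at 0 (size 1, align 1) → ends 1; pad 3 to align 4 for mip_level; mip_level at 4 (size 4, align 4) → ends 8; layer at 8 (size 2, align 2) → ends 10; pad 2 to align 4 for pitch; pitch at 12 (size 4, align 4) → ends 16; total 16 bytes, alignment 4
crc at 0 (size 4, align 4) → ends 4
size at 4 (size 4, align 4) → ends 8
version at 8 (size 22, align 2) → ends 30
mtime at 30 (size 1, align 1) → ends 31
pad 1 to align 8 for offset
offset at 32 (size 8, align 8) → ends 40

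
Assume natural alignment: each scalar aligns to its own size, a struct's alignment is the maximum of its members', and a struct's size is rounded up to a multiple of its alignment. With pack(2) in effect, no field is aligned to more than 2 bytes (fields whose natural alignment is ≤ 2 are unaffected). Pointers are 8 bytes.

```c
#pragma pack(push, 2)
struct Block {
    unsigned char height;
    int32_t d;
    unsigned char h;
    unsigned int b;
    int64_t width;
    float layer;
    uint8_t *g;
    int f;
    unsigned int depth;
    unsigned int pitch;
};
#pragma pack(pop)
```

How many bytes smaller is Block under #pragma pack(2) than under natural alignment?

natural layout:
  height at 0 (size 1, align 1) → ends 1
  pad 3 to align 4 for d
  d at 4 (size 4, align 4) → ends 8
  h at 8 (size 1, align 1) → ends 9
  pad 3 to align 4 for b
  b at 12 (size 4, align 4) → ends 16
  width at 16 (size 8, align 8) → ends 24
  layer at 24 (size 4, align 4) → ends 28
  pad 4 to align 8 for g
  g at 32 (size 8, align 8) → ends 40
  f at 40 (size 4, align 4) → ends 44
  depth at 44 (size 4, align 4) → ends 48
  pitch at 48 (size 4, align 4) → ends 52
  tail pad 4 to reach multiple of 8
  total 56 bytes, alignment 8
packed(2) layout:
  height at 0 (size 1, align 1) → ends 1
  pad 1 to align 2 for d
  d at 2 (size 4, align 2) → ends 6
  h at 6 (size 1, align 1) → ends 7
  pad 1 to align 2 for b
  b at 8 (size 4, align 2) → ends 12
  width at 12 (size 8, align 2) → ends 20
  layer at 20 (size 4, align 2) → ends 24
  g at 24 (size 8, align 2) → ends 32
  f at 32 (size 4, align 2) → ends 36
  depth at 36 (size 4, align 2) → ends 40
  pitch at 40 (size 4, align 2) → ends 44
  total 44 bytes, alignment 2
56 − 44 = 12

12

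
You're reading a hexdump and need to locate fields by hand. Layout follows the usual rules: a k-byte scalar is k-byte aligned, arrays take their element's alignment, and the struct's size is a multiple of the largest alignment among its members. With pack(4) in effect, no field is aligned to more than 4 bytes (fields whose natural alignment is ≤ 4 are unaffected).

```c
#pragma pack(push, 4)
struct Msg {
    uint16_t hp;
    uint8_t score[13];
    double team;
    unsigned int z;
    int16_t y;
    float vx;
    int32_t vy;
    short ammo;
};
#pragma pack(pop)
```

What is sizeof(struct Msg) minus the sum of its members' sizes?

5

hp at 0 (size 2, align 2) → ends 2
score at 2 (size 13, align 1) → ends 15
pad 1 to align 4 for team
team at 16 (size 8, align 4) → ends 24
z at 24 (size 4, align 4) → ends 28
y at 28 (size 2, align 2) → ends 30
pad 2 to align 4 for vx
vx at 32 (size 4, align 4) → ends 36
vy at 36 (size 4, align 4) → ends 40
ammo at 40 (size 2, align 2) → ends 42
tail pad 2 to reach multiple of 4
total 44 bytes, alignment 4
data bytes 39, size 44 → padding 5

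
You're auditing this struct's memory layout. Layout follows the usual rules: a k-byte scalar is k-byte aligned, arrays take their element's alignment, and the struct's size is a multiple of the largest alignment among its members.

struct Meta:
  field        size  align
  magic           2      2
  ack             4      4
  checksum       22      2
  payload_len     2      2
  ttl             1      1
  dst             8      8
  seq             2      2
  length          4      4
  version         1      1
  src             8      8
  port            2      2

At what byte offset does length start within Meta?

0..2  magic  (2B, 2-aligned)
2..4  -- padding (2B)
4..8  ack  (4B, 4-aligned)
8..30  checksum  (22B, 2-aligned)
30..32  payload_len  (2B, 2-aligned)
32..33  ttl  (1B, 1-aligned)
33..40  -- padding (7B)
40..48  dst  (8B, 8-aligned)
48..50  seq  (2B, 2-aligned)
50..52  -- padding (2B)
52..56  length  (4B, 4-aligned)

52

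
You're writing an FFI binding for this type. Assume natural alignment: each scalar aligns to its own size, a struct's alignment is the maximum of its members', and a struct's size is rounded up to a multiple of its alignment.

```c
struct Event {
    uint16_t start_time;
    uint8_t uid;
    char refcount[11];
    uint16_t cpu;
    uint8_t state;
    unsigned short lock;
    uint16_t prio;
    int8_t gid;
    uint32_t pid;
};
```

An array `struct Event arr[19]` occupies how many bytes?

start_time at 0 (size 2, align 2) → ends 2
uid at 2 (size 1, align 1) → ends 3
refcount at 3 (size 11, align 1) → ends 14
cpu at 14 (size 2, align 2) → ends 16
state at 16 (size 1, align 1) → ends 17
pad 1 to align 2 for lock
lock at 18 (size 2, align 2) → ends 20
prio at 20 (size 2, align 2) → ends 22
gid at 22 (size 1, align 1) → ends 23
pad 1 to align 4 for pid
pid at 24 (size 4, align 4) → ends 28
total 28 bytes, alignment 4
array of 19: 19 × 28 = 532

532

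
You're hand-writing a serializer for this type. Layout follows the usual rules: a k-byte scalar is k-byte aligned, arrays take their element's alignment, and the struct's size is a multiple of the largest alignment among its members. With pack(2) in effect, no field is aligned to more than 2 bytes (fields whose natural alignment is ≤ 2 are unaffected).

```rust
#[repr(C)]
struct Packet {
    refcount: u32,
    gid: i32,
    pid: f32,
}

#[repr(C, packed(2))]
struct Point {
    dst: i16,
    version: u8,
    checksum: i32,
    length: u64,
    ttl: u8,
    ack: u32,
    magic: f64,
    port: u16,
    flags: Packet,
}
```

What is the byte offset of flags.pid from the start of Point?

Packet: 0..4  refcount  (4B, 4-aligned); 4..8  gid  (4B, 4-aligned); 8..12  pid  (4B, 4-aligned); sizeof = 12, alignof = 4
0..2  dst  (2B, 2-aligned)
2..3  version  (1B, 1-aligned)
3..4  -- padding (1B)
4..8  checksum  (4B, 2-aligned)
8..16  length  (8B, 2-aligned)
16..17  ttl  (1B, 1-aligned)
17..18  -- padding (1B)
18..22  ack  (4B, 2-aligned)
22..30  magic  (8B, 2-aligned)
30..32  port  (2B, 2-aligned)
32..44  flags  (12B, 2-aligned)
within Packet: pid at 8
32 + 8 = 40

40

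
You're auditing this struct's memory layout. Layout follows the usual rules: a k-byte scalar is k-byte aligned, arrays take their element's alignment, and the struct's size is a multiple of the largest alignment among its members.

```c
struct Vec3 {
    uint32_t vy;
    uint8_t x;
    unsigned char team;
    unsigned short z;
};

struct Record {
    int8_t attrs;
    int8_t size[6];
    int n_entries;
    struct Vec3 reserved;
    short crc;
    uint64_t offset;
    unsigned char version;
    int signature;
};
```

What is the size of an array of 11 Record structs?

440

Vec3: vy at 0 (size 4, align 4) → ends 4; x at 4 (size 1, align 1) → ends 5; team at 5 (size 1, align 1) → ends 6; z at 6 (size 2, align 2) → ends 8; total 8 bytes, alignment 4
attrs at 0 (size 1, align 1) → ends 1
size at 1 (size 6, align 1) → ends 7
pad 1 to align 4 for n_entries
n_entries at 8 (size 4, align 4) → ends 12
reserved at 12 (size 8, align 4) → ends 20
crc at 20 (size 2, align 2) → ends 22
pad 2 to align 8 for offset
offset at 24 (size 8, align 8) → ends 32
version at 32 (size 1, align 1) → ends 33
pad 3 to align 4 for signature
signature at 36 (size 4, align 4) → ends 40
total 40 bytes, alignment 8
array of 11: 11 × 40 = 440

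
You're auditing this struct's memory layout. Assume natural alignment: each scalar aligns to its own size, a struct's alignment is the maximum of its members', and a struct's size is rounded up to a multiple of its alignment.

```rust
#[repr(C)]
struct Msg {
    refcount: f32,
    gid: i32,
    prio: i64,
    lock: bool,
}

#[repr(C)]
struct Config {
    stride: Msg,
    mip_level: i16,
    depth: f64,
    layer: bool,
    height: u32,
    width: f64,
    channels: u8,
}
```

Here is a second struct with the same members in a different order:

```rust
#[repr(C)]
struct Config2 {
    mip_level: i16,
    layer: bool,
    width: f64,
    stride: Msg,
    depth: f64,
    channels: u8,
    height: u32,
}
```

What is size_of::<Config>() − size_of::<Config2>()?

Msg: @0: refcount [4B, align 4] → 4; @4: gid [4B, align 4] → 8; @8: prio [8B, align 8] → 16; @16: lock [1B, align 1] → 17; +7 tail pad (align 8); size 24, align 8
@0: stride [24B, align 8] → 24
@24: mip_level [2B, align 2] → 26
+6 pad (align 8)
@32: depth [8B, align 8] → 40
@40: layer [1B, align 1] → 41
+3 pad (align 4)
@44: height [4B, align 4] → 48
@48: width [8B, align 8] → 56
@56: channels [1B, align 1] → 57
+7 tail pad (align 8)
size 64, align 8
— Config2 —
@0: mip_level [2B, align 2] → 2
@2: layer [1B, align 1] → 3
+5 pad (align 8)
@8: width [8B, align 8] → 16
@16: stride [24B, align 8] → 40
@40: depth [8B, align 8] → 48
@48: channels [1B, align 1] → 49
+3 pad (align 4)
@52: height [4B, align 4] → 56
size 56, align 8
64 − 56 = 8

8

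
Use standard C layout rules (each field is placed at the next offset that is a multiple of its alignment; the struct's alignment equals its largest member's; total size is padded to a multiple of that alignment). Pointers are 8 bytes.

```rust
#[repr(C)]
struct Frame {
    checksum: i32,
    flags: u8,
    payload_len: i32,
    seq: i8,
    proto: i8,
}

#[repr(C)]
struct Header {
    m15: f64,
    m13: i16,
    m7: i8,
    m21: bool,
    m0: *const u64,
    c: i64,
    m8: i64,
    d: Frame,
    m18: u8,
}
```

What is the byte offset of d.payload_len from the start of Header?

48

Frame: @0: checksum [4B, align 4] → 4; @4: flags [1B, align 1] → 5; +3 pad (align 4); @8: payload_len [4B, align 4] → 12; @12: seq [1B, align 1] → 13; @13: proto [1B, align 1] → 14; +2 tail pad (align 4); size 16, align 4
@0: m15 [8B, align 8] → 8
@8: m13 [2B, align 2] → 10
@10: m7 [1B, align 1] → 11
@11: m21 [1B, align 1] → 12
+4 pad (align 8)
@16: m0 [8B, align 8] → 24
@24: c [8B, align 8] → 32
@32: m8 [8B, align 8] → 40
@40: d [16B, align 4] → 56
within Frame: payload_len at 8
40 + 8 = 48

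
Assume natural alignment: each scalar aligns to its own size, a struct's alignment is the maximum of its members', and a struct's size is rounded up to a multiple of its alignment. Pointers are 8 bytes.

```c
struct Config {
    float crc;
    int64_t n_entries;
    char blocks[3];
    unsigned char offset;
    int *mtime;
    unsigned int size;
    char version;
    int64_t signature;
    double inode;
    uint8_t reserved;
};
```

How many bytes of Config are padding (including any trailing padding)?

18

0..4  crc  (4B, 4-aligned)
4..8  -- padding (4B)
8..16  n_entries  (8B, 8-aligned)
16..19  blocks  (3B, 1-aligned)
19..20  offset  (1B, 1-aligned)
20..24  -- padding (4B)
24..32  mtime  (8B, 8-aligned)
32..36  size  (4B, 4-aligned)
36..37  version  (1B, 1-aligned)
37..40  -- padding (3B)
40..48  signature  (8B, 8-aligned)
48..56  inode  (8B, 8-aligned)
56..57  reserved  (1B, 1-aligned)
57..64  -- tail padding (7B)
sizeof = 64, alignof = 8
data bytes 46, size 64 → padding 18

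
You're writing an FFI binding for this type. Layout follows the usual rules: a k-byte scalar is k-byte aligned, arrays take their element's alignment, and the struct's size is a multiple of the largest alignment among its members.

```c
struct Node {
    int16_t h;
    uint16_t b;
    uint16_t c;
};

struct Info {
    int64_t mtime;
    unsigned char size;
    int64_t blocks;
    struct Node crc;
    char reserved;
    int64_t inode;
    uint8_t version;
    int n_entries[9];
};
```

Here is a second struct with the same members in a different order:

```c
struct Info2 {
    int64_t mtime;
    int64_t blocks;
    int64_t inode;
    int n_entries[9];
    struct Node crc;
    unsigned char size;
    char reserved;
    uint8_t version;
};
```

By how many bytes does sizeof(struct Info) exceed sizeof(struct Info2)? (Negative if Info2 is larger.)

Node: 0..2  h  (2B, 2-aligned); 2..4  b  (2B, 2-aligned); 4..6  c  (2B, 2-aligned); sizeof = 6, alignof = 2
0..8  mtime  (8B, 8-aligned)
8..9  size  (1B, 1-aligned)
9..16  -- padding (7B)
16..24  blocks  (8B, 8-aligned)
24..30  crc  (6B, 2-aligned)
30..31  reserved  (1B, 1-aligned)
31..32  -- padding (1B)
32..40  inode  (8B, 8-aligned)
40..41  version  (1B, 1-aligned)
41..44  -- padding (3B)
44..80  n_entries  (36B, 4-aligned)
sizeof = 80, alignof = 8
— Info2 —
0..8  mtime  (8B, 8-aligned)
8..16  blocks  (8B, 8-aligned)
16..24  inode  (8B, 8-aligned)
24..60  n_entries  (36B, 4-aligned)
60..66  crc  (6B, 2-aligned)
66..67  size  (1B, 1-aligned)
67..68  reserved  (1B, 1-aligned)
68..69  version  (1B, 1-aligned)
69..72  -- tail padding (3B)
sizeof = 72, alignof = 8
80 − 72 = 8

8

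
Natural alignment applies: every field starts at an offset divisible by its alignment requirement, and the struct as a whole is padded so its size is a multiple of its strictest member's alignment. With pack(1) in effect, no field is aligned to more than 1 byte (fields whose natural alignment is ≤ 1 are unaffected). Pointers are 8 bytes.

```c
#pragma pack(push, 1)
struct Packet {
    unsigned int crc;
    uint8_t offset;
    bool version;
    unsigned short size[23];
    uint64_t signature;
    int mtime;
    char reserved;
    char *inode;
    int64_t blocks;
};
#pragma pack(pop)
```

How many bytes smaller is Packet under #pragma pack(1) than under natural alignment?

natural layout:
  0..4  crc  (4B, 4-aligned)
  4..5  offset  (1B, 1-aligned)
  5..6  version  (1B, 1-aligned)
  6..52  size  (46B, 2-aligned)
  52..56  -- padding (4B)
  56..64  signature  (8B, 8-aligned)
  64..68  mtime  (4B, 4-aligned)
  68..69  reserved  (1B, 1-aligned)
  69..72  -- padding (3B)
  72..80  inode  (8B, 8-aligned)
  80..88  blocks  (8B, 8-aligned)
  sizeof = 88, alignof = 8
packed(1) layout:
  0..4  crc  (4B, 1-aligned)
  4..5  offset  (1B, 1-aligned)
  5..6  version  (1B, 1-aligned)
  6..52  size  (46B, 1-aligned)
  52..60  signature  (8B, 1-aligned)
  60..64  mtime  (4B, 1-aligned)
  64..65  reserved  (1B, 1-aligned)
  65..73  inode  (8B, 1-aligned)
  73..81  blocks  (8B, 1-aligned)
  sizeof = 81, alignof = 1
88 − 81 = 7

7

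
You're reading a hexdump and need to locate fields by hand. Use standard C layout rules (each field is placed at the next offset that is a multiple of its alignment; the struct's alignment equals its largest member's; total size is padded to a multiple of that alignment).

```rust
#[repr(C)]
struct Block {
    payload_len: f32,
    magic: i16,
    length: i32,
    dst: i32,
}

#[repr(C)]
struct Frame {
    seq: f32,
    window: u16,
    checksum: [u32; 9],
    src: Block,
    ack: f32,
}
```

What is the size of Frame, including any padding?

Block: @0: payload_len [4B, align 4] → 4; @4: magic [2B, align 2] → 6; +2 pad (align 4); @8: length [4B, align 4] → 12; @12: dst [4B, align 4] → 16; size 16, align 4
@0: seq [4B, align 4] → 4
@4: window [2B, align 2] → 6
+2 pad (align 4)
@8: checksum [36B, align 4] → 44
@44: src [16B, align 4] → 60
@60: ack [4B, align 4] → 64
size 64, align 4

64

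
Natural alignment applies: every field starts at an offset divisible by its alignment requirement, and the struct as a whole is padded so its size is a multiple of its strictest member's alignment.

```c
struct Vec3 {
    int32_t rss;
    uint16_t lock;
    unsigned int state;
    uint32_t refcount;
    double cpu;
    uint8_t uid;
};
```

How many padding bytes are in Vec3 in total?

@0: rss [4B, align 4] → 4
@4: lock [2B, align 2] → 6
+2 pad (align 4)
@8: state [4B, align 4] → 12
@12: refcount [4B, align 4] → 16
@16: cpu [8B, align 8] → 24
@24: uid [1B, align 1] → 25
+7 tail pad (align 8)
size 32, align 8
data bytes 23, size 32 → padding 9

9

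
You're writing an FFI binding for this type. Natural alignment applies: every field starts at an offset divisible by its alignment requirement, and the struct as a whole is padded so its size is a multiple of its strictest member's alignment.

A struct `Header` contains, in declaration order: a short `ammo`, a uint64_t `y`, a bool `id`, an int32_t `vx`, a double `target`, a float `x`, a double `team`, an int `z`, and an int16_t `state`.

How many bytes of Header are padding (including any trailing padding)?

15

@0: ammo [2B, align 2] → 2
+6 pad (align 8)
@8: y [8B, align 8] → 16
@16: id [1B, align 1] → 17
+3 pad (align 4)
@20: vx [4B, align 4] → 24
@24: target [8B, align 8] → 32
@32: x [4B, align 4] → 36
+4 pad (align 8)
@40: team [8B, align 8] → 48
@48: z [4B, align 4] → 52
@52: state [2B, align 2] → 54
+2 tail pad (align 8)
size 56, align 8
data bytes 41, size 56 → padding 15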